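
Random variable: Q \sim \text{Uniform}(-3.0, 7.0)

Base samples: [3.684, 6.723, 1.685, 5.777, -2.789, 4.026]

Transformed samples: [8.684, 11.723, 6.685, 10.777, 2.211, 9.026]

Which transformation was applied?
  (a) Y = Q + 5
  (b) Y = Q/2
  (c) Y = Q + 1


Checking option (a) Y = Q + 5:
  Q = 3.684 -> Y = 8.684 ✓
  Q = 6.723 -> Y = 11.723 ✓
  Q = 1.685 -> Y = 6.685 ✓
All samples match this transformation.

(a) Q + 5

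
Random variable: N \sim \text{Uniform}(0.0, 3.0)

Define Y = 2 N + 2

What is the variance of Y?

For Y = aN + b: Var(Y) = a² * Var(N)
Var(N) = (3 - 0)^2/12 = 0.75
Var(Y) = 2² * 0.75 = 4 * 0.75 = 3

3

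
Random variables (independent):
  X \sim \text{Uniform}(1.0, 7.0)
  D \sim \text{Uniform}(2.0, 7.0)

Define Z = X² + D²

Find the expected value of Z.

E[Z] = E[X²] + E[D²]
E[X²] = Var(X) + E[X]² = 3 + 16 = 19
E[D²] = Var(D) + E[D]² = 2.0833333 + 20.25 = 22.333333
E[Z] = 19 + 22.333333 = 41.333333

41.333333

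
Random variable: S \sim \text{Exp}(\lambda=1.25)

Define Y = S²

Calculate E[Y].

Using E[X²] = Var(X) + (E[X])²:
E[S] = 0.8
Var(S) = 1/1.25^2 = 0.64
E[S²] = 0.64 + 0.8² = 0.64 + 0.64 = 1.28

1.28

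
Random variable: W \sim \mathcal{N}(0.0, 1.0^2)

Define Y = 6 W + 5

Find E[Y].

For Y = 6W + 5:
E[Y] = 6 * E[W] + 5
E[W] = 0.0 = 0
E[Y] = 6 * 0 + 5 = 5

5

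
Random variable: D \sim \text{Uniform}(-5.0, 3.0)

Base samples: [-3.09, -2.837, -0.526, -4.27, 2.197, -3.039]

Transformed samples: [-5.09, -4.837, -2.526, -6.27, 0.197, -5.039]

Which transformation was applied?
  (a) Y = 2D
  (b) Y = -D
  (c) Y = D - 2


Checking option (c) Y = D - 2:
  D = -3.09 -> Y = -5.09 ✓
  D = -2.837 -> Y = -4.837 ✓
  D = -0.526 -> Y = -2.526 ✓
All samples match this transformation.

(c) D - 2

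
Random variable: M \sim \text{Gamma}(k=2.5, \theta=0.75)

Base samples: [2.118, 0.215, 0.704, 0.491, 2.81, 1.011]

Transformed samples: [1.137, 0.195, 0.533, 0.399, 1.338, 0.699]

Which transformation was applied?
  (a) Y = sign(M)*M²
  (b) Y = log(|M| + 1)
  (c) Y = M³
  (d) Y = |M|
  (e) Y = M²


Checking option (b) Y = log(|M| + 1):
  M = 2.118 -> Y = 1.137 ✓
  M = 0.215 -> Y = 0.195 ✓
  M = 0.704 -> Y = 0.533 ✓
All samples match this transformation.

(b) log(|M| + 1)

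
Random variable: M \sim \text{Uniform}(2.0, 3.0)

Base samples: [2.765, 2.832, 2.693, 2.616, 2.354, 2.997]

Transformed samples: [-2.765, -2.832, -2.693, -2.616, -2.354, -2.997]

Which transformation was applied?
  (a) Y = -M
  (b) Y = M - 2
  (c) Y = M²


Checking option (a) Y = -M:
  M = 2.765 -> Y = -2.765 ✓
  M = 2.832 -> Y = -2.832 ✓
  M = 2.693 -> Y = -2.693 ✓
All samples match this transformation.

(a) -M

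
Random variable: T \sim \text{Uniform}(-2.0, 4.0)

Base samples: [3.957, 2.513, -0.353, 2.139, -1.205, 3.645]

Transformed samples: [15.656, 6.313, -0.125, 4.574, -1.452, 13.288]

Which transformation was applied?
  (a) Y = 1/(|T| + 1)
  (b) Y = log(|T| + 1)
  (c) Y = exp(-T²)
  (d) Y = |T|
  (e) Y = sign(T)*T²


Checking option (e) Y = sign(T)*T²:
  T = 3.957 -> Y = 15.656 ✓
  T = 2.513 -> Y = 6.313 ✓
  T = -0.353 -> Y = -0.125 ✓
All samples match this transformation.

(e) sign(T)*T²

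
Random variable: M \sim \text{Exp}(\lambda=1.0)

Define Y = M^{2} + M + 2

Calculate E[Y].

E[Y] = 1*E[M²] + 1*E[M] + 2
E[M] = 1
E[M²] = Var(M) + (E[M])² = 1 + 1 = 2
E[Y] = 1*2 + 1*1 + 2 = 5

5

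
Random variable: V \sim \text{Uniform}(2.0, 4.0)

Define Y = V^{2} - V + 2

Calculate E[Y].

E[Y] = 1*E[V²] - 1*E[V] + 2
E[V] = 3
E[V²] = Var(V) + (E[V])² = 0.33333333 + 9 = 9.3333333
E[Y] = 1*9.3333333 - 1*3 + 2 = 8.3333333

8.3333333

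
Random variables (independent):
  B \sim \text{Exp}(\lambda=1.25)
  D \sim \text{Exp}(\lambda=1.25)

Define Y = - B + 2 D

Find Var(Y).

For independent RVs: Var(aX + bY) = a²Var(X) + b²Var(Y)
Var(B) = 0.64
Var(D) = 0.64
Var(Y) = (-1)²*0.64 + 2²*0.64
= 1*0.64 + 4*0.64 = 3.2

3.2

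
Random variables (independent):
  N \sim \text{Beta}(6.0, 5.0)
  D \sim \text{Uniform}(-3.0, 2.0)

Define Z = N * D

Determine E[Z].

For independent RVs: E[XY] = E[X]*E[Y]
E[N] = 0.54545455
E[D] = -0.5
E[Z] = 0.54545455 * (-0.5) = -0.27272727

-0.27272727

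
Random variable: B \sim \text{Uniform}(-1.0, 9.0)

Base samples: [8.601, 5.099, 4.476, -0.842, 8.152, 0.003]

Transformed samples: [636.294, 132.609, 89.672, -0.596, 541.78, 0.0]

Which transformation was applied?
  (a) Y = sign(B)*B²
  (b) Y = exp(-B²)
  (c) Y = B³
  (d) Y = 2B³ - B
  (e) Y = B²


Checking option (c) Y = B³:
  B = 8.601 -> Y = 636.294 ✓
  B = 5.099 -> Y = 132.609 ✓
  B = 4.476 -> Y = 89.672 ✓
All samples match this transformation.

(c) B³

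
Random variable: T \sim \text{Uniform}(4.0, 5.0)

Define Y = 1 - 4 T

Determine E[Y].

For Y = -4T + 1:
E[Y] = -4 * E[T] + 1
E[T] = (4 + 5)/2 = 4.5
E[Y] = -4 * 4.5 + 1 = -17

-17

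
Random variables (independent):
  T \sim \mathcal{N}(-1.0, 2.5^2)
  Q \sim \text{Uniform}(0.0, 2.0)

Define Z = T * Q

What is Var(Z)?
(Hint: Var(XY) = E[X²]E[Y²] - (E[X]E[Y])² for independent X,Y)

Var(XY) = E[X²]E[Y²] - (E[X]E[Y])²
E[T] = -1, Var(T) = 6.25
E[Q] = 1, Var(Q) = 0.33333333
E[T²] = 6.25 + (-1)² = 7.25
E[Q²] = 0.33333333 + 1² = 1.3333333
Var(Z) = 7.25*1.3333333 - (-1*1)²
= 9.6666667 - 1 = 8.6666667

8.6666667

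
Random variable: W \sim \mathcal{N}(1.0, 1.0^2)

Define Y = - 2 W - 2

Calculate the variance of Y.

For Y = aW + b: Var(Y) = a² * Var(W)
Var(W) = 1.0^2 = 1
Var(Y) = (-2)² * 1 = 4 * 1 = 4

4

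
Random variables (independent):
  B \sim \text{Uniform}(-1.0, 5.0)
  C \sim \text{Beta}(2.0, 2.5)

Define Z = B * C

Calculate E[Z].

For independent RVs: E[XY] = E[X]*E[Y]
E[B] = 2
E[C] = 0.44444444
E[Z] = 2 * 0.44444444 = 0.88888889

0.88888889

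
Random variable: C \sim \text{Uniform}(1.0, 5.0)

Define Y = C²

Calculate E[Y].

E[C²] = Var(C) + (E[C])² = 1.3333333 + 9 = 10.333333

10.333333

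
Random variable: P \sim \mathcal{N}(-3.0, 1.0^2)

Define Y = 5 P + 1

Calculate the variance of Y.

For Y = aP + b: Var(Y) = a² * Var(P)
Var(P) = 1.0^2 = 1
Var(Y) = 5² * 1 = 25 * 1 = 25

25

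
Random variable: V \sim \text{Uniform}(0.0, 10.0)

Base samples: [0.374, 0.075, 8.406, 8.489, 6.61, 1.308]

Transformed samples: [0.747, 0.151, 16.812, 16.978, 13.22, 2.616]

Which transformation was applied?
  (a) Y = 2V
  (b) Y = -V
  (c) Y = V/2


Checking option (a) Y = 2V:
  V = 0.374 -> Y = 0.747 ✓
  V = 0.075 -> Y = 0.151 ✓
  V = 8.406 -> Y = 16.812 ✓
All samples match this transformation.

(a) 2V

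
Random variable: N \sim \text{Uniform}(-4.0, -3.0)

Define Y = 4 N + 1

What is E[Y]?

For Y = 4N + 1:
E[Y] = 4 * E[N] + 1
E[N] = (-4 - 3)/2 = -3.5
E[Y] = 4 * (-3.5) + 1 = -13

-13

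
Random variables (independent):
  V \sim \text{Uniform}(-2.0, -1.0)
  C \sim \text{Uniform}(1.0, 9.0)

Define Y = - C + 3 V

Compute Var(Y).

For independent RVs: Var(aX + bY) = a²Var(X) + b²Var(Y)
Var(V) = 0.083333333
Var(C) = 5.3333333
Var(Y) = 3²*0.083333333 + (-1)²*5.3333333
= 9*0.083333333 + 1*5.3333333 = 6.0833333

6.0833333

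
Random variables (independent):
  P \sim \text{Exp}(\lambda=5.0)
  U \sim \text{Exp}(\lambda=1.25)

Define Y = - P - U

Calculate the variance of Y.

For independent RVs: Var(aX + bY) = a²Var(X) + b²Var(Y)
Var(P) = 0.04
Var(U) = 0.64
Var(Y) = (-1)²*0.04 + (-1)²*0.64
= 1*0.04 + 1*0.64 = 0.68

0.68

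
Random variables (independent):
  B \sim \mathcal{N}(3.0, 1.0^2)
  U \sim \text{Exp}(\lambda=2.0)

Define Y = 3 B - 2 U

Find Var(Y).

For independent RVs: Var(aX + bY) = a²Var(X) + b²Var(Y)
Var(B) = 1
Var(U) = 0.25
Var(Y) = 3²*1 + (-2)²*0.25
= 9*1 + 4*0.25 = 10

10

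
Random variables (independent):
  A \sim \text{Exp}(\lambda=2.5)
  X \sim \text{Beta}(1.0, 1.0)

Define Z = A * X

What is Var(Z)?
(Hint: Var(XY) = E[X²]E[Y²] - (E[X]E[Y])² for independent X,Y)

Var(XY) = E[X²]E[Y²] - (E[X]E[Y])²
E[A] = 0.4, Var(A) = 0.16
E[X] = 0.5, Var(X) = 0.083333333
E[A²] = 0.16 + 0.4² = 0.32
E[X²] = 0.083333333 + 0.5² = 0.33333333
Var(Z) = 0.32*0.33333333 - (0.4*0.5)²
= 0.10666667 - 0.04 = 0.066666667

0.066666667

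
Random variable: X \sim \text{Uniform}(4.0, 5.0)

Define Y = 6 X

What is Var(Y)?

For Y = aX + b: Var(Y) = a² * Var(X)
Var(X) = (5 - 4)^2/12 = 0.083333333
Var(Y) = 6² * 0.083333333 = 36 * 0.083333333 = 3

3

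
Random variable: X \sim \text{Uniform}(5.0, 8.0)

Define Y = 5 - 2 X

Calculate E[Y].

For Y = -2X + 5:
E[Y] = -2 * E[X] + 5
E[X] = (5 + 8)/2 = 6.5
E[Y] = -2 * 6.5 + 5 = -8

-8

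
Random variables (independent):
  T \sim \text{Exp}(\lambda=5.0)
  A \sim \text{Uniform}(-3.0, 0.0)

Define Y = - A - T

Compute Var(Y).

For independent RVs: Var(aX + bY) = a²Var(X) + b²Var(Y)
Var(T) = 0.04
Var(A) = 0.75
Var(Y) = (-1)²*0.04 + (-1)²*0.75
= 1*0.04 + 1*0.75 = 0.79

0.79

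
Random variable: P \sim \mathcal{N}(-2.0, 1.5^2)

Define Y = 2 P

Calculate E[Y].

For Y = 2P:
E[Y] = 2 * E[P]
E[P] = -2.0 = -2
E[Y] = 2 * (-2) = -4

-4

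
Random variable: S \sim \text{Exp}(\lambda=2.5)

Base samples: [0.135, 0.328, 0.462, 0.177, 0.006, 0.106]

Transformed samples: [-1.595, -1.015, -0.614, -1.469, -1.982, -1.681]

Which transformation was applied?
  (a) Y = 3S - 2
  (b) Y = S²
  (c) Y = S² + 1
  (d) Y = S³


Checking option (a) Y = 3S - 2:
  S = 0.135 -> Y = -1.595 ✓
  S = 0.328 -> Y = -1.015 ✓
  S = 0.462 -> Y = -0.614 ✓
All samples match this transformation.

(a) 3S - 2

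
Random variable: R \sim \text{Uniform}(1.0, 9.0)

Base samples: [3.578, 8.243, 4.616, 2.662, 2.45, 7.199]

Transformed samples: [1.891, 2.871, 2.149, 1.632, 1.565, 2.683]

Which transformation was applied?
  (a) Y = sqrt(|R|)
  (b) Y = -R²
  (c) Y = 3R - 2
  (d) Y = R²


Checking option (a) Y = sqrt(|R|):
  R = 3.578 -> Y = 1.891 ✓
  R = 8.243 -> Y = 2.871 ✓
  R = 4.616 -> Y = 2.149 ✓
All samples match this transformation.

(a) sqrt(|R|)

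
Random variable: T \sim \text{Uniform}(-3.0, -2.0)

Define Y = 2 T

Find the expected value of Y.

For Y = 2T:
E[Y] = 2 * E[T]
E[T] = (-3 - 2)/2 = -2.5
E[Y] = 2 * (-2.5) = -5

-5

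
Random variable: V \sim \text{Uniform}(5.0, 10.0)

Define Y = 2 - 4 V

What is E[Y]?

For Y = -4V + 2:
E[Y] = -4 * E[V] + 2
E[V] = (5 + 10)/2 = 7.5
E[Y] = -4 * 7.5 + 2 = -28

-28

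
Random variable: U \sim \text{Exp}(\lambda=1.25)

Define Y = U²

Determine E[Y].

Using E[X²] = Var(X) + (E[X])²:
E[U] = 0.8
Var(U) = 1/1.25^2 = 0.64
E[U²] = 0.64 + 0.8² = 0.64 + 0.64 = 1.28

1.28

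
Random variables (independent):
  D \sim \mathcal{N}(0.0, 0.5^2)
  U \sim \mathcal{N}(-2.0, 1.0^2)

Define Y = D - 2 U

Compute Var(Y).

For independent RVs: Var(aX + bY) = a²Var(X) + b²Var(Y)
Var(D) = 0.25
Var(U) = 1
Var(Y) = 1²*0.25 + (-2)²*1
= 1*0.25 + 4*1 = 4.25

4.25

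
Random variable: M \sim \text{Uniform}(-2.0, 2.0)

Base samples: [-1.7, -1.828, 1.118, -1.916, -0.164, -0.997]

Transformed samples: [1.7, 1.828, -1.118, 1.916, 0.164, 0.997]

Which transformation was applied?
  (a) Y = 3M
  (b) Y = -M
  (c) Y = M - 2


Checking option (b) Y = -M:
  M = -1.7 -> Y = 1.7 ✓
  M = -1.828 -> Y = 1.828 ✓
  M = 1.118 -> Y = -1.118 ✓
All samples match this transformation.

(b) -M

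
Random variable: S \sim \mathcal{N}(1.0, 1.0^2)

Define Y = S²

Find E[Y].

E[S²] = Var(S) + (E[S])² = 1 + 1 = 2

2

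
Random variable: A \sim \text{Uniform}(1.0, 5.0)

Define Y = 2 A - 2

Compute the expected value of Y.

For Y = 2A - 2:
E[Y] = 2 * E[A] - 2
E[A] = (1 + 5)/2 = 3
E[Y] = 2 * 3 - 2 = 4

4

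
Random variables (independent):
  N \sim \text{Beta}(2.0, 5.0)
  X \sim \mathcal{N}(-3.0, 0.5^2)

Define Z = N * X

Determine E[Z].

For independent RVs: E[XY] = E[X]*E[Y]
E[N] = 0.28571429
E[X] = -3
E[Z] = 0.28571429 * (-3) = -0.85714286

-0.85714286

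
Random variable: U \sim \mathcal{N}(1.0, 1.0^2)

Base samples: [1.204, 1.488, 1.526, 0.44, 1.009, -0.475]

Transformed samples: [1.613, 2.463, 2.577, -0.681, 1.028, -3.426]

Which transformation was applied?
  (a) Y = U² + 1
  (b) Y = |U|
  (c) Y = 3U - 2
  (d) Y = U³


Checking option (c) Y = 3U - 2:
  U = 1.204 -> Y = 1.613 ✓
  U = 1.488 -> Y = 2.463 ✓
  U = 1.526 -> Y = 2.577 ✓
All samples match this transformation.

(c) 3U - 2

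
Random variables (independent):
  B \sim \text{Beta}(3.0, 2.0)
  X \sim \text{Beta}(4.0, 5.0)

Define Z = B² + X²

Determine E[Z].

E[Z] = E[B²] + E[X²]
E[B²] = Var(B) + E[B]² = 0.04 + 0.36 = 0.4
E[X²] = Var(X) + E[X]² = 0.024691358 + 0.19753086 = 0.22222222
E[Z] = 0.4 + 0.22222222 = 0.62222222

0.62222222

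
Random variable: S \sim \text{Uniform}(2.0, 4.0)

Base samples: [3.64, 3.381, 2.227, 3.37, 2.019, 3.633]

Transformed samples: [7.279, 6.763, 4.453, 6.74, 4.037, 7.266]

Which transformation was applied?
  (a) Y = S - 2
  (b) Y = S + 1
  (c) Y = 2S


Checking option (c) Y = 2S:
  S = 3.64 -> Y = 7.279 ✓
  S = 3.381 -> Y = 6.763 ✓
  S = 2.227 -> Y = 4.453 ✓
All samples match this transformation.

(c) 2S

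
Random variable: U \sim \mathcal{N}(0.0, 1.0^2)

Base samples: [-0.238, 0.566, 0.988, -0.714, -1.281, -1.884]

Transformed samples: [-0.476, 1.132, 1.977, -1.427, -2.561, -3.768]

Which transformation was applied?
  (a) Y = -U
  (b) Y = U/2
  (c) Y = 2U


Checking option (c) Y = 2U:
  U = -0.238 -> Y = -0.476 ✓
  U = 0.566 -> Y = 1.132 ✓
  U = 0.988 -> Y = 1.977 ✓
All samples match this transformation.

(c) 2U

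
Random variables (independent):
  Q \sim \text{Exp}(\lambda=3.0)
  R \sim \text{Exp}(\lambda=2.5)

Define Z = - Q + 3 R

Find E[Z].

E[Z] = -1*E[Q] + 3*E[R]
E[Q] = 0.33333333
E[R] = 0.4
E[Z] = -1*0.33333333 + 3*0.4 = 0.86666667

0.86666667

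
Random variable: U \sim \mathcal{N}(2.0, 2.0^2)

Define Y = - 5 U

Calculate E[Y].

For Y = -5U:
E[Y] = -5 * E[U]
E[U] = 2.0 = 2
E[Y] = -5 * 2 = -10

-10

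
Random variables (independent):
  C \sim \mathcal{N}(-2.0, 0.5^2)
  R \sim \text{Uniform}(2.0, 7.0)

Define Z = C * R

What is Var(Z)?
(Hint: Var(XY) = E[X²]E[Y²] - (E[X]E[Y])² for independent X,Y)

Var(XY) = E[X²]E[Y²] - (E[X]E[Y])²
E[C] = -2, Var(C) = 0.25
E[R] = 4.5, Var(R) = 2.0833333
E[C²] = 0.25 + (-2)² = 4.25
E[R²] = 2.0833333 + 4.5² = 22.333333
Var(Z) = 4.25*22.333333 - (-2*4.5)²
= 94.916667 - 81 = 13.916667

13.916667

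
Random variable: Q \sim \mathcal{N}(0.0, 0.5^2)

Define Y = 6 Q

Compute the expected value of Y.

For Y = 6Q:
E[Y] = 6 * E[Q]
E[Q] = 0.0 = 0
E[Y] = 6 * 0 = 0

0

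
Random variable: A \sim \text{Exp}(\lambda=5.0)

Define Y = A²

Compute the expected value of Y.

Using E[X²] = Var(X) + (E[X])²:
E[A] = 0.2
Var(A) = 1/5.0^2 = 0.04
E[A²] = 0.04 + 0.2² = 0.04 + 0.04 = 0.08

0.08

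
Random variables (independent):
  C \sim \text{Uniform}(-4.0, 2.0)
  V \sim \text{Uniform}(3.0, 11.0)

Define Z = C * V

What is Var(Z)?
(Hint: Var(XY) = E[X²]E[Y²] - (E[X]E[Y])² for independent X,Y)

Var(XY) = E[X²]E[Y²] - (E[X]E[Y])²
E[C] = -1, Var(C) = 3
E[V] = 7, Var(V) = 5.3333333
E[C²] = 3 + (-1)² = 4
E[V²] = 5.3333333 + 7² = 54.333333
Var(Z) = 4*54.333333 - (-1*7)²
= 217.33333 - 49 = 168.33333

168.33333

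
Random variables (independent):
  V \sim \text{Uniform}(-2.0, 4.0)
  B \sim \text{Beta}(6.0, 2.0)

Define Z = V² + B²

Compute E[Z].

E[Z] = E[V²] + E[B²]
E[V²] = Var(V) + E[V]² = 3 + 1 = 4
E[B²] = Var(B) + E[B]² = 0.020833333 + 0.5625 = 0.58333333
E[Z] = 4 + 0.58333333 = 4.5833333

4.5833333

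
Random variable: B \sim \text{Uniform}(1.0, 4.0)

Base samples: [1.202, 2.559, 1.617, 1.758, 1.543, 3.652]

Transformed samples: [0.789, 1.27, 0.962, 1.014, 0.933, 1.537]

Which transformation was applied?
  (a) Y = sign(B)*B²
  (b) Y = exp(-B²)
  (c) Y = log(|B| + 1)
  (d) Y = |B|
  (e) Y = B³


Checking option (c) Y = log(|B| + 1):
  B = 1.202 -> Y = 0.789 ✓
  B = 2.559 -> Y = 1.27 ✓
  B = 1.617 -> Y = 0.962 ✓
All samples match this transformation.

(c) log(|B| + 1)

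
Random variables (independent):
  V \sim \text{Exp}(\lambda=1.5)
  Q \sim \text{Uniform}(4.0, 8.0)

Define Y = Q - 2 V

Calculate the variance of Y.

For independent RVs: Var(aX + bY) = a²Var(X) + b²Var(Y)
Var(V) = 0.44444444
Var(Q) = 1.3333333
Var(Y) = (-2)²*0.44444444 + 1²*1.3333333
= 4*0.44444444 + 1*1.3333333 = 3.1111111

3.1111111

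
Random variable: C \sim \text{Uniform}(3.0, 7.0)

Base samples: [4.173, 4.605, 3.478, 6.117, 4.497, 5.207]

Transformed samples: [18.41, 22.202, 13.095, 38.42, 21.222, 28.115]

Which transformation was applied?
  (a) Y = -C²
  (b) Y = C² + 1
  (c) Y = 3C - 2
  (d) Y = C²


Checking option (b) Y = C² + 1:
  C = 4.173 -> Y = 18.41 ✓
  C = 4.605 -> Y = 22.202 ✓
  C = 3.478 -> Y = 13.095 ✓
All samples match this transformation.

(b) C² + 1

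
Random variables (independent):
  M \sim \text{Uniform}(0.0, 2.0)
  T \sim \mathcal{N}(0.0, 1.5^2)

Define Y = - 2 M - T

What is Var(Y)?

For independent RVs: Var(aX + bY) = a²Var(X) + b²Var(Y)
Var(M) = 0.33333333
Var(T) = 2.25
Var(Y) = (-2)²*0.33333333 + (-1)²*2.25
= 4*0.33333333 + 1*2.25 = 3.5833333

3.5833333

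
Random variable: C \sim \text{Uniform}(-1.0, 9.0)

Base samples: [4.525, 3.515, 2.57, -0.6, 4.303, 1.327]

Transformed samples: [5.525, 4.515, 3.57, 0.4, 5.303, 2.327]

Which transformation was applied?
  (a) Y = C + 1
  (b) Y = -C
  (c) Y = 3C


Checking option (a) Y = C + 1:
  C = 4.525 -> Y = 5.525 ✓
  C = 3.515 -> Y = 4.515 ✓
  C = 2.57 -> Y = 3.57 ✓
All samples match this transformation.

(a) C + 1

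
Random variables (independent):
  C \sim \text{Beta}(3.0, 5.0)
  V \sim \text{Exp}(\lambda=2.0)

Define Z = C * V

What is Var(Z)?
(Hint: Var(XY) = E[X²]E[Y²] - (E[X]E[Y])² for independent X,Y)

Var(XY) = E[X²]E[Y²] - (E[X]E[Y])²
E[C] = 0.375, Var(C) = 0.026041667
E[V] = 0.5, Var(V) = 0.25
E[C²] = 0.026041667 + 0.375² = 0.16666667
E[V²] = 0.25 + 0.5² = 0.5
Var(Z) = 0.16666667*0.5 - (0.375*0.5)²
= 0.083333333 - 0.03515625 = 0.048177083

0.048177083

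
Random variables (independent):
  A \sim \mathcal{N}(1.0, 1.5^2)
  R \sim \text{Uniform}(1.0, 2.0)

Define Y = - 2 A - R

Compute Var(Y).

For independent RVs: Var(aX + bY) = a²Var(X) + b²Var(Y)
Var(A) = 2.25
Var(R) = 0.083333333
Var(Y) = (-2)²*2.25 + (-1)²*0.083333333
= 4*2.25 + 1*0.083333333 = 9.0833333

9.0833333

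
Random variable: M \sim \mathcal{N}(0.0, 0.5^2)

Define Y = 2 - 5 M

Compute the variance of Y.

For Y = aM + b: Var(Y) = a² * Var(M)
Var(M) = 0.5^2 = 0.25
Var(Y) = (-5)² * 0.25 = 25 * 0.25 = 6.25

6.25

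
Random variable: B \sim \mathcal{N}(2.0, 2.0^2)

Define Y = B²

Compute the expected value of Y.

E[B²] = Var(B) + (E[B])² = 4 + 4 = 8

8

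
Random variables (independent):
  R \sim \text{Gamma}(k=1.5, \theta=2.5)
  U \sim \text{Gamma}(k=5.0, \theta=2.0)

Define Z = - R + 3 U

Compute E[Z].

E[Z] = -1*E[R] + 3*E[U]
E[R] = 3.75
E[U] = 10
E[Z] = -1*3.75 + 3*10 = 26.25

26.25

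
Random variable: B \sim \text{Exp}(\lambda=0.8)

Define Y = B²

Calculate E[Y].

E[B²] = Var(B) + (E[B])² = 1.5625 + 1.5625 = 3.125

3.125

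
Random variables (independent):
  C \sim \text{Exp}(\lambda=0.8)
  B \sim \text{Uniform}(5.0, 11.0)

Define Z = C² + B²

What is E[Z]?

E[Z] = E[C²] + E[B²]
E[C²] = Var(C) + E[C]² = 1.5625 + 1.5625 = 3.125
E[B²] = Var(B) + E[B]² = 3 + 64 = 67
E[Z] = 3.125 + 67 = 70.125

70.125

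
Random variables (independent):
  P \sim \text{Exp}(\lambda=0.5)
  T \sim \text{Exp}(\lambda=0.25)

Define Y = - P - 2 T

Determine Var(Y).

For independent RVs: Var(aX + bY) = a²Var(X) + b²Var(Y)
Var(P) = 4
Var(T) = 16
Var(Y) = (-1)²*4 + (-2)²*16
= 1*4 + 4*16 = 68

68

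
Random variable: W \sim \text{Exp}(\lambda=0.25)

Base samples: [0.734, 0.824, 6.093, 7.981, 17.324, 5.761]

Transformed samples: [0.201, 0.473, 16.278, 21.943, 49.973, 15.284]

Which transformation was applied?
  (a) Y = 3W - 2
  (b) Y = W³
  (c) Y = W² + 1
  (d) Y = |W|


Checking option (a) Y = 3W - 2:
  W = 0.734 -> Y = 0.201 ✓
  W = 0.824 -> Y = 0.473 ✓
  W = 6.093 -> Y = 16.278 ✓
All samples match this transformation.

(a) 3W - 2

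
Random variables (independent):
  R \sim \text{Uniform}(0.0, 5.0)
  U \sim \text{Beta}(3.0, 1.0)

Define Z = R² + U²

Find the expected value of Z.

E[Z] = E[R²] + E[U²]
E[R²] = Var(R) + E[R]² = 2.0833333 + 6.25 = 8.3333333
E[U²] = Var(U) + E[U]² = 0.0375 + 0.5625 = 0.6
E[Z] = 8.3333333 + 0.6 = 8.9333333

8.9333333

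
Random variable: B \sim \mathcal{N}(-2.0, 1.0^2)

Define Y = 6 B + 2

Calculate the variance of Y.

For Y = aB + b: Var(Y) = a² * Var(B)
Var(B) = 1.0^2 = 1
Var(Y) = 6² * 1 = 36 * 1 = 36

36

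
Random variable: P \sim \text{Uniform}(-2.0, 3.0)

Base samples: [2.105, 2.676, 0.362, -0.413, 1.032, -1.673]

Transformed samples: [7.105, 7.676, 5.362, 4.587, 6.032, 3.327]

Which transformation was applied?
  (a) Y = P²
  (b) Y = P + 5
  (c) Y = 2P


Checking option (b) Y = P + 5:
  P = 2.105 -> Y = 7.105 ✓
  P = 2.676 -> Y = 7.676 ✓
  P = 0.362 -> Y = 5.362 ✓
All samples match this transformation.

(b) P + 5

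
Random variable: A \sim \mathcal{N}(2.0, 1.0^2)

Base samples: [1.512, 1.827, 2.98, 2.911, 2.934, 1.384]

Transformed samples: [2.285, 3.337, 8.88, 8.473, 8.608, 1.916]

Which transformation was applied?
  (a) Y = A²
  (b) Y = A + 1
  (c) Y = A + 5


Checking option (a) Y = A²:
  A = 1.512 -> Y = 2.285 ✓
  A = 1.827 -> Y = 3.337 ✓
  A = 2.98 -> Y = 8.88 ✓
All samples match this transformation.

(a) A²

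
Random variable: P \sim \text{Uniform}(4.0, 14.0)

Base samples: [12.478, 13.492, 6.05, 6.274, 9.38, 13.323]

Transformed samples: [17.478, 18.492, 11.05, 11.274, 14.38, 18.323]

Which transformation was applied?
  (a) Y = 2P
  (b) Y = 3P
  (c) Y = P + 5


Checking option (c) Y = P + 5:
  P = 12.478 -> Y = 17.478 ✓
  P = 13.492 -> Y = 18.492 ✓
  P = 6.05 -> Y = 11.05 ✓
All samples match this transformation.

(c) P + 5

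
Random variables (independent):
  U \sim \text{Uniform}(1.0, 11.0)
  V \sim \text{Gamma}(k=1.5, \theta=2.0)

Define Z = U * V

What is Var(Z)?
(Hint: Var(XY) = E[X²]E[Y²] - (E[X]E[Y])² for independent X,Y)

Var(XY) = E[X²]E[Y²] - (E[X]E[Y])²
E[U] = 6, Var(U) = 8.3333333
E[V] = 3, Var(V) = 6
E[U²] = 8.3333333 + 6² = 44.333333
E[V²] = 6 + 3² = 15
Var(Z) = 44.333333*15 - (6*3)²
= 665 - 324 = 341

341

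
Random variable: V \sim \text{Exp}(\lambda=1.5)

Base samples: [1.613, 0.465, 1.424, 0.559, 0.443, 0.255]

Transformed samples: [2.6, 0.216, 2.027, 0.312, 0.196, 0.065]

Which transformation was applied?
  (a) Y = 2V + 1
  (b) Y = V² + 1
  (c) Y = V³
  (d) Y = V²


Checking option (d) Y = V²:
  V = 1.613 -> Y = 2.6 ✓
  V = 0.465 -> Y = 0.216 ✓
  V = 1.424 -> Y = 2.027 ✓
All samples match this transformation.

(d) V²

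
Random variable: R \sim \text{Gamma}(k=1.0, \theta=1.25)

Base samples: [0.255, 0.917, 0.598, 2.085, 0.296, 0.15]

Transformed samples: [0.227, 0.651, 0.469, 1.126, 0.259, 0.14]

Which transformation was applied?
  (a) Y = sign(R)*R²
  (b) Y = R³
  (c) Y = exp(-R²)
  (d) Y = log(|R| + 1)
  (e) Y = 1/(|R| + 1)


Checking option (d) Y = log(|R| + 1):
  R = 0.255 -> Y = 0.227 ✓
  R = 0.917 -> Y = 0.651 ✓
  R = 0.598 -> Y = 0.469 ✓
All samples match this transformation.

(d) log(|R| + 1)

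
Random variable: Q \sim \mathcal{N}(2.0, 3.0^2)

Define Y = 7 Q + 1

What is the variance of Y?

For Y = aQ + b: Var(Y) = a² * Var(Q)
Var(Q) = 3.0^2 = 9
Var(Y) = 7² * 9 = 49 * 9 = 441

441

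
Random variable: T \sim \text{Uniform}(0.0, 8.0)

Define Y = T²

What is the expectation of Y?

E[T²] = Var(T) + (E[T])² = 5.3333333 + 16 = 21.333333

21.333333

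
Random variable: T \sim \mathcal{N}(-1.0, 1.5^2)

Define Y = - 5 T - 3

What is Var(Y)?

For Y = aT + b: Var(Y) = a² * Var(T)
Var(T) = 1.5^2 = 2.25
Var(Y) = (-5)² * 2.25 = 25 * 2.25 = 56.25

56.25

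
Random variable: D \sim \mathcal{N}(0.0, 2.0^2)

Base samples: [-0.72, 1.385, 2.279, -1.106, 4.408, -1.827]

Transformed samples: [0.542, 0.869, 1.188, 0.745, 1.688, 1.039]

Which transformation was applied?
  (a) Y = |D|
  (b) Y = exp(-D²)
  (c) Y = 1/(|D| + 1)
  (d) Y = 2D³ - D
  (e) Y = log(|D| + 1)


Checking option (e) Y = log(|D| + 1):
  D = -0.72 -> Y = 0.542 ✓
  D = 1.385 -> Y = 0.869 ✓
  D = 2.279 -> Y = 1.188 ✓
All samples match this transformation.

(e) log(|D| + 1)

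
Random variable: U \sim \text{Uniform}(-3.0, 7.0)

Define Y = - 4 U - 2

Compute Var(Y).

For Y = aU + b: Var(Y) = a² * Var(U)
Var(U) = (7 + 3)^2/12 = 8.3333333
Var(Y) = (-4)² * 8.3333333 = 16 * 8.3333333 = 133.33333

133.33333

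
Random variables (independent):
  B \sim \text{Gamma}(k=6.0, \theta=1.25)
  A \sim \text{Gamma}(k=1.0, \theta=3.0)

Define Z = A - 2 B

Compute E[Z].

E[Z] = -2*E[B] + 1*E[A]
E[B] = 7.5
E[A] = 3
E[Z] = -2*7.5 + 1*3 = -12

-12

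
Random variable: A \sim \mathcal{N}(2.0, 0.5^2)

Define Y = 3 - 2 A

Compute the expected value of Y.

For Y = -2A + 3:
E[Y] = -2 * E[A] + 3
E[A] = 2.0 = 2
E[Y] = -2 * 2 + 3 = -1

-1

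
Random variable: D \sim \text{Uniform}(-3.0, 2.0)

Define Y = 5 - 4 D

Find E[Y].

For Y = -4D + 5:
E[Y] = -4 * E[D] + 5
E[D] = (-3 + 2)/2 = -0.5
E[Y] = -4 * (-0.5) + 5 = 7

7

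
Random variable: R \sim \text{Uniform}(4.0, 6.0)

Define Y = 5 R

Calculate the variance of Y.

For Y = aR + b: Var(Y) = a² * Var(R)
Var(R) = (6 - 4)^2/12 = 0.33333333
Var(Y) = 5² * 0.33333333 = 25 * 0.33333333 = 8.3333333

8.3333333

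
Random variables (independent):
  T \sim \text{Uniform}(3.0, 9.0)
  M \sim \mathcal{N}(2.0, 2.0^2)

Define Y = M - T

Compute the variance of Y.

For independent RVs: Var(aX + bY) = a²Var(X) + b²Var(Y)
Var(T) = 3
Var(M) = 4
Var(Y) = (-1)²*3 + 1²*4
= 1*3 + 1*4 = 7

7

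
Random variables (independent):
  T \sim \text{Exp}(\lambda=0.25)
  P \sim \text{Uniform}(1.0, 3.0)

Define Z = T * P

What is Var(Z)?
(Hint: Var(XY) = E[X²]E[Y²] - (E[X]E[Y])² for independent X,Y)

Var(XY) = E[X²]E[Y²] - (E[X]E[Y])²
E[T] = 4, Var(T) = 16
E[P] = 2, Var(P) = 0.33333333
E[T²] = 16 + 4² = 32
E[P²] = 0.33333333 + 2² = 4.3333333
Var(Z) = 32*4.3333333 - (4*2)²
= 138.66667 - 64 = 74.666667

74.666667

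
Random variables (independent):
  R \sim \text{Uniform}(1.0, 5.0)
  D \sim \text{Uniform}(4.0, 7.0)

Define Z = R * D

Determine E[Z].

For independent RVs: E[XY] = E[X]*E[Y]
E[R] = 3
E[D] = 5.5
E[Z] = 3 * 5.5 = 16.5

16.5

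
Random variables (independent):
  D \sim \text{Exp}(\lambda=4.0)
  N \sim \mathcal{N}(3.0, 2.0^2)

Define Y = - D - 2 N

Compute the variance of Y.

For independent RVs: Var(aX + bY) = a²Var(X) + b²Var(Y)
Var(D) = 0.0625
Var(N) = 4
Var(Y) = (-1)²*0.0625 + (-2)²*4
= 1*0.0625 + 4*4 = 16.0625

16.0625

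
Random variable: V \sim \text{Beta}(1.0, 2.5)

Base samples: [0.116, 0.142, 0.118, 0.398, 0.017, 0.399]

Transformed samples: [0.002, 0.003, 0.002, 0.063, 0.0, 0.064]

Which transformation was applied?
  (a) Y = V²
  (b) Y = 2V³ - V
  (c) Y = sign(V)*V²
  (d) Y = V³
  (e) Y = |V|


Checking option (d) Y = V³:
  V = 0.116 -> Y = 0.002 ✓
  V = 0.142 -> Y = 0.003 ✓
  V = 0.118 -> Y = 0.002 ✓
All samples match this transformation.

(d) V³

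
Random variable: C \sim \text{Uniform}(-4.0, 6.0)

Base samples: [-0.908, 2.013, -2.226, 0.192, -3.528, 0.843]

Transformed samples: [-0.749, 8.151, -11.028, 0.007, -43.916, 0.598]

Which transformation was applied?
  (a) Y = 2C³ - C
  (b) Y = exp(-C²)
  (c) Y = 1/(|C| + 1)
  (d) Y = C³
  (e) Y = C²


Checking option (d) Y = C³:
  C = -0.908 -> Y = -0.749 ✓
  C = 2.013 -> Y = 8.151 ✓
  C = -2.226 -> Y = -11.028 ✓
All samples match this transformation.

(d) C³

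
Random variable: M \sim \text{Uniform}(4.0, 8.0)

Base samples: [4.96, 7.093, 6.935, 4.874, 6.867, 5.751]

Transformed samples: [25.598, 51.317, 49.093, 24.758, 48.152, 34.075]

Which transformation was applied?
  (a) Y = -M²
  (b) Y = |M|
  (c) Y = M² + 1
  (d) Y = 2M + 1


Checking option (c) Y = M² + 1:
  M = 4.96 -> Y = 25.598 ✓
  M = 7.093 -> Y = 51.317 ✓
  M = 6.935 -> Y = 49.093 ✓
All samples match this transformation.

(c) M² + 1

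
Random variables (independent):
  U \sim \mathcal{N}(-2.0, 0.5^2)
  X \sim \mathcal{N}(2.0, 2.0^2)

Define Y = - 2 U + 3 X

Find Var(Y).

For independent RVs: Var(aX + bY) = a²Var(X) + b²Var(Y)
Var(U) = 0.25
Var(X) = 4
Var(Y) = (-2)²*0.25 + 3²*4
= 4*0.25 + 9*4 = 37

37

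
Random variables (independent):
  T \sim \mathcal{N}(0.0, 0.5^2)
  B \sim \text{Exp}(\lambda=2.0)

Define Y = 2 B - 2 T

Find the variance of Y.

For independent RVs: Var(aX + bY) = a²Var(X) + b²Var(Y)
Var(T) = 0.25
Var(B) = 0.25
Var(Y) = (-2)²*0.25 + 2²*0.25
= 4*0.25 + 4*0.25 = 2

2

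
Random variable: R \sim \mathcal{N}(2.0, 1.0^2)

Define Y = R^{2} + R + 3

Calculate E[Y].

E[Y] = 1*E[R²] + 1*E[R] + 3
E[R] = 2
E[R²] = Var(R) + (E[R])² = 1 + 4 = 5
E[Y] = 1*5 + 1*2 + 3 = 10

10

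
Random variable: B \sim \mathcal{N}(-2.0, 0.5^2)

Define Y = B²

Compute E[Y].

Using E[X²] = Var(X) + (E[X])²:
E[B] = -2
Var(B) = 0.5^2 = 0.25
E[B²] = 0.25 + (-2)² = 0.25 + 4 = 4.25

4.25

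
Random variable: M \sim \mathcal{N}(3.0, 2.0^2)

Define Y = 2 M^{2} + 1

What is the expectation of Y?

E[Y] = 2*E[M²] + 1
E[M] = 3
E[M²] = Var(M) + (E[M])² = 4 + 9 = 13
E[Y] = 2*13 + 1 = 27

27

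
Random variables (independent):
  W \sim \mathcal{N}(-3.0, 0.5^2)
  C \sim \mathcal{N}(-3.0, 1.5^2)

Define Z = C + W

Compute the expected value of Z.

E[Z] = 1*E[W] + 1*E[C]
E[W] = -3
E[C] = -3
E[Z] = 1*(-3) + 1*(-3) = -6

-6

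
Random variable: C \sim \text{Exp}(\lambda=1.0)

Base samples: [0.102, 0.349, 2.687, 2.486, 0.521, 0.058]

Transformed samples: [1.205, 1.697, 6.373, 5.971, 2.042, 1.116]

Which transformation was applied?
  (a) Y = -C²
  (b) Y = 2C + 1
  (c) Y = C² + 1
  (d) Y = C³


Checking option (b) Y = 2C + 1:
  C = 0.102 -> Y = 1.205 ✓
  C = 0.349 -> Y = 1.697 ✓
  C = 2.687 -> Y = 6.373 ✓
All samples match this transformation.

(b) 2C + 1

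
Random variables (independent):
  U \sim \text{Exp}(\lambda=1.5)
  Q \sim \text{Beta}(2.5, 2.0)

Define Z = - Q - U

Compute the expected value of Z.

E[Z] = -1*E[U] - 1*E[Q]
E[U] = 0.66666667
E[Q] = 0.55555556
E[Z] = -1*0.66666667 - 1*0.55555556 = -1.2222222

-1.2222222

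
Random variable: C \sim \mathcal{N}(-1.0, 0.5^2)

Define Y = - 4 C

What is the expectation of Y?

For Y = -4C:
E[Y] = -4 * E[C]
E[C] = -1.0 = -1
E[Y] = -4 * (-1) = 4

4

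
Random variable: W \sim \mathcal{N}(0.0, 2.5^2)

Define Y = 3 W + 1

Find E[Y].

For Y = 3W + 1:
E[Y] = 3 * E[W] + 1
E[W] = 0.0 = 0
E[Y] = 3 * 0 + 1 = 1

1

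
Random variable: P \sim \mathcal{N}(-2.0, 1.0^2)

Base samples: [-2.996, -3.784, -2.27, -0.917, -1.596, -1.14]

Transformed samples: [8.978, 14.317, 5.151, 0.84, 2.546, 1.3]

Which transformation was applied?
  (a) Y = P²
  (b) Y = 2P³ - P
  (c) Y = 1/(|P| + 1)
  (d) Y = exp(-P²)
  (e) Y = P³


Checking option (a) Y = P²:
  P = -2.996 -> Y = 8.978 ✓
  P = -3.784 -> Y = 14.317 ✓
  P = -2.27 -> Y = 5.151 ✓
All samples match this transformation.

(a) P²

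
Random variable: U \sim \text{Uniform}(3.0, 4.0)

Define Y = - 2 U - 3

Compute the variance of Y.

For Y = aU + b: Var(Y) = a² * Var(U)
Var(U) = (4 - 3)^2/12 = 0.083333333
Var(Y) = (-2)² * 0.083333333 = 4 * 0.083333333 = 0.33333333

0.33333333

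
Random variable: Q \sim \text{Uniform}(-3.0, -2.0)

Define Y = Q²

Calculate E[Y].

E[Q²] = Var(Q) + (E[Q])² = 0.083333333 + 6.25 = 6.3333333

6.3333333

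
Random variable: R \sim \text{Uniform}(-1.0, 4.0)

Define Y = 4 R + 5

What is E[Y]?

For Y = 4R + 5:
E[Y] = 4 * E[R] + 5
E[R] = (-1 + 4)/2 = 1.5
E[Y] = 4 * 1.5 + 5 = 11

11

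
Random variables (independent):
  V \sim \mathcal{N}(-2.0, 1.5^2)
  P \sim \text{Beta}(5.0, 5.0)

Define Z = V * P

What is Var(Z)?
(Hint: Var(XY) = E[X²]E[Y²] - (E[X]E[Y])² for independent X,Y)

Var(XY) = E[X²]E[Y²] - (E[X]E[Y])²
E[V] = -2, Var(V) = 2.25
E[P] = 0.5, Var(P) = 0.022727273
E[V²] = 2.25 + (-2)² = 6.25
E[P²] = 0.022727273 + 0.5² = 0.27272727
Var(Z) = 6.25*0.27272727 - (-2*0.5)²
= 1.7045455 - 1 = 0.70454545

0.70454545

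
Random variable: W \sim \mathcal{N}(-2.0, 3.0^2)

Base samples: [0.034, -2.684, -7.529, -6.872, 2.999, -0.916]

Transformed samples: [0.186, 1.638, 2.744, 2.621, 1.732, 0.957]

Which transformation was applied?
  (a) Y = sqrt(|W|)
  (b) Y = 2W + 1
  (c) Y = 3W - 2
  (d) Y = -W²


Checking option (a) Y = sqrt(|W|):
  W = 0.034 -> Y = 0.186 ✓
  W = -2.684 -> Y = 1.638 ✓
  W = -7.529 -> Y = 2.744 ✓
All samples match this transformation.

(a) sqrt(|W|)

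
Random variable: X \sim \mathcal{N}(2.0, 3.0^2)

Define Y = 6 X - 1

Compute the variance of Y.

For Y = aX + b: Var(Y) = a² * Var(X)
Var(X) = 3.0^2 = 9
Var(Y) = 6² * 9 = 36 * 9 = 324

324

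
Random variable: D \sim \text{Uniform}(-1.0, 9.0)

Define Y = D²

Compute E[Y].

E[D²] = Var(D) + (E[D])² = 8.3333333 + 16 = 24.333333

24.333333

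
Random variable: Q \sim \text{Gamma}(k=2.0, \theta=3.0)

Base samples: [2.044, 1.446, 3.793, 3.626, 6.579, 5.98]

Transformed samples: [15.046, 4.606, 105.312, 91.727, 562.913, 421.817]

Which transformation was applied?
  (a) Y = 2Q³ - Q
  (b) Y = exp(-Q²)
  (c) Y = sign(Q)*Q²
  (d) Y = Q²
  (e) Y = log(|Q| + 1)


Checking option (a) Y = 2Q³ - Q:
  Q = 2.044 -> Y = 15.046 ✓
  Q = 1.446 -> Y = 4.606 ✓
  Q = 3.793 -> Y = 105.312 ✓
All samples match this transformation.

(a) 2Q³ - Q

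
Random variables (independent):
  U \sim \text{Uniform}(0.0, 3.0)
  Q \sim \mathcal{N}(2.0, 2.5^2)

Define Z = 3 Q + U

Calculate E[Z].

E[Z] = 1*E[U] + 3*E[Q]
E[U] = 1.5
E[Q] = 2
E[Z] = 1*1.5 + 3*2 = 7.5

7.5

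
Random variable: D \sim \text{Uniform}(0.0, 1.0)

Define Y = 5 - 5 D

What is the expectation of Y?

For Y = -5D + 5:
E[Y] = -5 * E[D] + 5
E[D] = (0 + 1)/2 = 0.5
E[Y] = -5 * 0.5 + 5 = 2.5

2.5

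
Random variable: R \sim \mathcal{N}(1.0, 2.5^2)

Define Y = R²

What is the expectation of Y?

E[R²] = Var(R) + (E[R])² = 6.25 + 1 = 7.25

7.25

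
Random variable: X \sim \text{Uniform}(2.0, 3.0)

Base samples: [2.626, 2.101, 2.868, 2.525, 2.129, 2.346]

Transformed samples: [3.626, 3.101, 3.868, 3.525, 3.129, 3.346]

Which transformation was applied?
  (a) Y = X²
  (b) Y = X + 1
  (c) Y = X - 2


Checking option (b) Y = X + 1:
  X = 2.626 -> Y = 3.626 ✓
  X = 2.101 -> Y = 3.101 ✓
  X = 2.868 -> Y = 3.868 ✓
All samples match this transformation.

(b) X + 1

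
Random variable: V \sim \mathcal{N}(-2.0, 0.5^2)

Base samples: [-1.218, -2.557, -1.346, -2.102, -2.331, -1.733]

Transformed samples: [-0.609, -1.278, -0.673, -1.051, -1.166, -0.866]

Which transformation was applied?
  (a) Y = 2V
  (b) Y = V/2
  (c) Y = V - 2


Checking option (b) Y = V/2:
  V = -1.218 -> Y = -0.609 ✓
  V = -2.557 -> Y = -1.278 ✓
  V = -1.346 -> Y = -0.673 ✓
All samples match this transformation.

(b) V/2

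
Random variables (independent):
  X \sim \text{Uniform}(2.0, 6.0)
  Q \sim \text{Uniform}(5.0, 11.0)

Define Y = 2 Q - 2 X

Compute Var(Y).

For independent RVs: Var(aX + bY) = a²Var(X) + b²Var(Y)
Var(X) = 1.3333333
Var(Q) = 3
Var(Y) = (-2)²*1.3333333 + 2²*3
= 4*1.3333333 + 4*3 = 17.333333

17.333333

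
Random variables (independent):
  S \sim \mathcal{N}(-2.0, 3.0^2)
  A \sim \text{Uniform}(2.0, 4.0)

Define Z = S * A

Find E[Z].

For independent RVs: E[XY] = E[X]*E[Y]
E[S] = -2
E[A] = 3
E[Z] = -2 * 3 = -6

-6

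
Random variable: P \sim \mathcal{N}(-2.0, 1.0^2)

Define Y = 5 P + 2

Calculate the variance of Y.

For Y = aP + b: Var(Y) = a² * Var(P)
Var(P) = 1.0^2 = 1
Var(Y) = 5² * 1 = 25 * 1 = 25

25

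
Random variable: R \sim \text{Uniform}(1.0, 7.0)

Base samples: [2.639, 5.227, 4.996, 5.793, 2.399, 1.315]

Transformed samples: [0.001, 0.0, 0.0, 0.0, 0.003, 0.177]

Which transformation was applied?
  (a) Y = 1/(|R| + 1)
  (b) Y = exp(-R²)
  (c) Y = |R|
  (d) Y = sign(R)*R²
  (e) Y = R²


Checking option (b) Y = exp(-R²):
  R = 2.639 -> Y = 0.001 ✓
  R = 5.227 -> Y = 0.0 ✓
  R = 4.996 -> Y = 0.0 ✓
All samples match this transformation.

(b) exp(-R²)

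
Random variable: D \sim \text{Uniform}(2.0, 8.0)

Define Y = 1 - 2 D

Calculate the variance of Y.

For Y = aD + b: Var(Y) = a² * Var(D)
Var(D) = (8 - 2)^2/12 = 3
Var(Y) = (-2)² * 3 = 4 * 3 = 12

12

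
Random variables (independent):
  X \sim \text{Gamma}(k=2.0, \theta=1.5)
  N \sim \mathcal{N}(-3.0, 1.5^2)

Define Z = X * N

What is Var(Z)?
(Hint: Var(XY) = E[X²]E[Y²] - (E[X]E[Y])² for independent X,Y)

Var(XY) = E[X²]E[Y²] - (E[X]E[Y])²
E[X] = 3, Var(X) = 4.5
E[N] = -3, Var(N) = 2.25
E[X²] = 4.5 + 3² = 13.5
E[N²] = 2.25 + (-3)² = 11.25
Var(Z) = 13.5*11.25 - (3*(-3))²
= 151.875 - 81 = 70.875

70.875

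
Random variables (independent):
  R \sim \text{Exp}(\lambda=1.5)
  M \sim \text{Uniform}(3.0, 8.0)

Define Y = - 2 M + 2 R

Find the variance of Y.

For independent RVs: Var(aX + bY) = a²Var(X) + b²Var(Y)
Var(R) = 0.44444444
Var(M) = 2.0833333
Var(Y) = 2²*0.44444444 + (-2)²*2.0833333
= 4*0.44444444 + 4*2.0833333 = 10.111111

10.111111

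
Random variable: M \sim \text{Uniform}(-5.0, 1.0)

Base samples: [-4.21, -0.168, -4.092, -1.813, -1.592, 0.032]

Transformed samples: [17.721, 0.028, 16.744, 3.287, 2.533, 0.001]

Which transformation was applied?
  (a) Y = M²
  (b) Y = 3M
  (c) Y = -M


Checking option (a) Y = M²:
  M = -4.21 -> Y = 17.721 ✓
  M = -0.168 -> Y = 0.028 ✓
  M = -4.092 -> Y = 16.744 ✓
All samples match this transformation.

(a) M²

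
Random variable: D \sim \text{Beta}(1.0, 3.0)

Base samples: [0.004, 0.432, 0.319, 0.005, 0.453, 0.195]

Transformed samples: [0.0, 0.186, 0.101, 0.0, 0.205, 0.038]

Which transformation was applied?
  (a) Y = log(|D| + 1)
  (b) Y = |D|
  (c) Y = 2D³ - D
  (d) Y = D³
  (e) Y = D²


Checking option (e) Y = D²:
  D = 0.004 -> Y = 0.0 ✓
  D = 0.432 -> Y = 0.186 ✓
  D = 0.319 -> Y = 0.101 ✓
All samples match this transformation.

(e) D²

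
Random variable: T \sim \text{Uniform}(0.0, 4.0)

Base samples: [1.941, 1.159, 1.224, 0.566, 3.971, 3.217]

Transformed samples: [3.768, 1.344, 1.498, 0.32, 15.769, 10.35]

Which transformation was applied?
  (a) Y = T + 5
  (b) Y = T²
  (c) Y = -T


Checking option (b) Y = T²:
  T = 1.941 -> Y = 3.768 ✓
  T = 1.159 -> Y = 1.344 ✓
  T = 1.224 -> Y = 1.498 ✓
All samples match this transformation.

(b) T²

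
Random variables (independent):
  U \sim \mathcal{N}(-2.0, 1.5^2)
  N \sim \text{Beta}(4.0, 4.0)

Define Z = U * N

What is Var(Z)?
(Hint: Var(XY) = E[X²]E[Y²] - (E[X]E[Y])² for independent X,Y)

Var(XY) = E[X²]E[Y²] - (E[X]E[Y])²
E[U] = -2, Var(U) = 2.25
E[N] = 0.5, Var(N) = 0.027777778
E[U²] = 2.25 + (-2)² = 6.25
E[N²] = 0.027777778 + 0.5² = 0.27777778
Var(Z) = 6.25*0.27777778 - (-2*0.5)²
= 1.7361111 - 1 = 0.73611111

0.73611111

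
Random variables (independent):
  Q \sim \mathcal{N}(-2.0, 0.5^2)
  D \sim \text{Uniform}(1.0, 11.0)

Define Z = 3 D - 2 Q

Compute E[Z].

E[Z] = -2*E[Q] + 3*E[D]
E[Q] = -2
E[D] = 6
E[Z] = -2*(-2) + 3*6 = 22

22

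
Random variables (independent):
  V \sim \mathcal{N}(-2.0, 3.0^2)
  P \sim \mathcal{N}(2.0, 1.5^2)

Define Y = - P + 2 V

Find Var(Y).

For independent RVs: Var(aX + bY) = a²Var(X) + b²Var(Y)
Var(V) = 9
Var(P) = 2.25
Var(Y) = 2²*9 + (-1)²*2.25
= 4*9 + 1*2.25 = 38.25

38.25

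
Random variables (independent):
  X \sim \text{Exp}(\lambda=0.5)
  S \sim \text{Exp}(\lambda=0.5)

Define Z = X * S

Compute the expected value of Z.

For independent RVs: E[XY] = E[X]*E[Y]
E[X] = 2
E[S] = 2
E[Z] = 2 * 2 = 4

4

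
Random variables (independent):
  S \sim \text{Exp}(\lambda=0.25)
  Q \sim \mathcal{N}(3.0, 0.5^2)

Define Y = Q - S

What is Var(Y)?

For independent RVs: Var(aX + bY) = a²Var(X) + b²Var(Y)
Var(S) = 16
Var(Q) = 0.25
Var(Y) = (-1)²*16 + 1²*0.25
= 1*16 + 1*0.25 = 16.25

16.25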